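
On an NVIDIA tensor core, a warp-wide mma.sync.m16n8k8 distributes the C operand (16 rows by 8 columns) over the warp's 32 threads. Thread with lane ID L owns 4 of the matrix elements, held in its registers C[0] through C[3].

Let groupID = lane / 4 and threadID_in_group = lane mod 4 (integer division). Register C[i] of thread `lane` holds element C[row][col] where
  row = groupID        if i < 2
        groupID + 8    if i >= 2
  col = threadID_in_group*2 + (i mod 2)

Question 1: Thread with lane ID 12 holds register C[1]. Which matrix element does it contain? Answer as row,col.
12: gr=3,th=0
[1] (3+0,0*2+1) = (3,1)

3,1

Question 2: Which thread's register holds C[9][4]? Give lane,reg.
6,2

r=9→G=1,rhi=1  c=4→T=2,p=0
L=1*4+2=6  i=1*2+0=2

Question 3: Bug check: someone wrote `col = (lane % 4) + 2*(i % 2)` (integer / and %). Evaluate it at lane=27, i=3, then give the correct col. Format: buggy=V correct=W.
`(lane % 4) + 2*(i % 2)`[27,3]⇒5
lane 27: gr=6 (27/4), th=3 (27%4)
i=3: r=6+8=14, c=3*2+1=7
col: 5 vs 7

buggy=5 correct=7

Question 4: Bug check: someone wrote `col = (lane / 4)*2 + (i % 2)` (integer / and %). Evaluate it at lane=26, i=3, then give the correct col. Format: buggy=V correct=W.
`(lane / 4)*2 + (i % 2)`[26,3]⇒13
L=26⇒gr=26>>2=6, th=26&3=2
[3]⇒row 6+8=14  col 2·2+1=5
col: 13 vs 5

buggy=13 correct=5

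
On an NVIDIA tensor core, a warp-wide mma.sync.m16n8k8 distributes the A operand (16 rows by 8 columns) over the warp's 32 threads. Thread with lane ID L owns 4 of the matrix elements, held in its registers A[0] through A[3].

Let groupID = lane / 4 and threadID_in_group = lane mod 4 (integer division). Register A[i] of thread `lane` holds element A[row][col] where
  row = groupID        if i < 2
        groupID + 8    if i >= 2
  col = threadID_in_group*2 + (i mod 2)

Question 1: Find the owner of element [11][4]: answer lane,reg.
r: 11->gid=3,r8=1  c: 4->tid=2,i&1=0
L=3*4+2=14  i=1*2+0=2

14,2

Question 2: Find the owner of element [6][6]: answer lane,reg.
r=6->g=6,rb=0  c=6->t=3,b0=0
L=6*4+3=27  i=0*2+0=0

27,0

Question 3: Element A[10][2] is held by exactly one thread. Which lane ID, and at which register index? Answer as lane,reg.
9,2

r=10⇒gr=2,Rb=1  c=2⇒th=1,odd=0
L=2*4+1=9  i=1*2+0=2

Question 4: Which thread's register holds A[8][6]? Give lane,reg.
3,2

r: 8->gid=0,r8=1  c: 6->tid=3,i&1=0
L=0*4+3=3  i=1*2+0=2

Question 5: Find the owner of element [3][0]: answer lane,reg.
12,0

r: 3->gid=3,r8=0  c: 0->tid=0,i&1=0
L=3*4+0=12  i=0*2+0=0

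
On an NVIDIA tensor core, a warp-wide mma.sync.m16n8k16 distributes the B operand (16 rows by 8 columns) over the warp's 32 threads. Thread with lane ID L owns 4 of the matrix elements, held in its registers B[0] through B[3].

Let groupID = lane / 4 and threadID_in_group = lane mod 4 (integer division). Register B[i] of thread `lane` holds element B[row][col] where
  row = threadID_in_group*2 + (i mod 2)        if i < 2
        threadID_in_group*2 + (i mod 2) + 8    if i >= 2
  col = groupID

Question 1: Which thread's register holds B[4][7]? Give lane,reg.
c=7→G=7  r=4→rhi=0,T=2,p=0
L=7*4+2=30  i=0*2+0=0

30,0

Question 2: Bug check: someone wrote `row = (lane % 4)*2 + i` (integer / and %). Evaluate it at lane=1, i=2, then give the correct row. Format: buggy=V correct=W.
`(lane % 4)*2 + i`[1,2]->4
lane 1: g=0 (1/4), t=1 (1%4)
i=2: r=1*2+0+8=10, c=g=0
row: 4 vs 10

buggy=4 correct=10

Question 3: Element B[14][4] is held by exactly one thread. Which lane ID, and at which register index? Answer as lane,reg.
c=4⇒gr=4  r=14⇒Rb=1,th=3,odd=0
L=4*4+3=19  i=1*2+0=2

19,2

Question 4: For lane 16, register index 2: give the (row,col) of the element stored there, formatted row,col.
lane 16: grp=4 (16/4), tig=0 (16%4)
i=2: r=0*2+0+8=8, c=grp=4

8,4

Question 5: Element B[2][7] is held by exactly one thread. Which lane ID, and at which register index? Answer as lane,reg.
c=7⇒gr=7  r=2⇒Rb=0,th=1,odd=0
L=7*4+1=29  i=0*2+0=0

29,0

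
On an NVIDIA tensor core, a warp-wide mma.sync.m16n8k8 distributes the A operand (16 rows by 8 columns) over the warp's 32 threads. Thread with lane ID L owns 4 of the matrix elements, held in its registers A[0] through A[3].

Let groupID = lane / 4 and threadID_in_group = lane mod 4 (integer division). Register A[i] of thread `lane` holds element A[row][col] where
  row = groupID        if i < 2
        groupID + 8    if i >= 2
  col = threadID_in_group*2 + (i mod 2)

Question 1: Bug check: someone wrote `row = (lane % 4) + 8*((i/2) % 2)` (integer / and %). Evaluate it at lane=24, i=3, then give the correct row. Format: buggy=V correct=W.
buggy=8 correct=14

`(lane % 4) + 8*((i/2) % 2)`[24,3]=>8
L=24=>grp=24>>2=6, tig=24&3=0
[3]=>row 6+8=14  col 0·2+1=1
row: 8 vs 14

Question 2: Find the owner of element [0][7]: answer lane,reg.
r=0→G=0,rhi=0  c=7→T=3,p=1
L=0*4+3=3  i=0*2+1=1

3,1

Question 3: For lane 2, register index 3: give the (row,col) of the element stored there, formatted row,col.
lane 2: G=0 (2/4), T=2 (2%4)
i=3: r=0+8=8, c=2*2+1=5

8,5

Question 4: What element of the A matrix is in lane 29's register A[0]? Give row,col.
7,2

lane 29: G=7 (29/4), T=1 (29%4)
i=0: r=7+0=7, c=1*2+0=2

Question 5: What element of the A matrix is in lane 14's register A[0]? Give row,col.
L=14->g=14>>2=3, t=14&3=2
[0]->row 3+0=3  col 2·2+0=4

3,4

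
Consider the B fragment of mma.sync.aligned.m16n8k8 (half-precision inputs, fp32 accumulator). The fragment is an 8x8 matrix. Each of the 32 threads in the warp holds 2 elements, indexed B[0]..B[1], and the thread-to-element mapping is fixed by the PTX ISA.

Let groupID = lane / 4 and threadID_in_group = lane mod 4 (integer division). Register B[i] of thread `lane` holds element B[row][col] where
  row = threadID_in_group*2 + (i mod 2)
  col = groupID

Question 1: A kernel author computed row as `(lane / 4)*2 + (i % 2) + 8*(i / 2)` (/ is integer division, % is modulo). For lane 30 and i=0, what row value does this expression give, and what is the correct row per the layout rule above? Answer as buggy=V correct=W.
`(lane / 4)*2 + (i % 2) + 8*(i / 2)`[30,0]⇒14
lane 30: gr=7 (30/4), th=2 (30%4)
i=0: r=2*2+0=4, c=gr=7
row: 14 vs 4

buggy=14 correct=4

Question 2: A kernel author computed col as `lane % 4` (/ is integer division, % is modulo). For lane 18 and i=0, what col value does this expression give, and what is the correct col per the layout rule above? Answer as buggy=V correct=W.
`lane % 4`[18,0]=>2
lane 18=>18/4=4, 18 mod 4=2
i=0  r:2·2+0=>4  c:4
col: 2 vs 4

buggy=2 correct=4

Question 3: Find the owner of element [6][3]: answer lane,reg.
15,0

c:3=>grp=3  r:6=>tig=3,lo=0
L=3*4+3=15  i=0=0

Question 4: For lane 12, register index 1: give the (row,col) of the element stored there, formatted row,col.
1,3

12: g=3,t=0
[1] (0*2+1,3) = (1,3)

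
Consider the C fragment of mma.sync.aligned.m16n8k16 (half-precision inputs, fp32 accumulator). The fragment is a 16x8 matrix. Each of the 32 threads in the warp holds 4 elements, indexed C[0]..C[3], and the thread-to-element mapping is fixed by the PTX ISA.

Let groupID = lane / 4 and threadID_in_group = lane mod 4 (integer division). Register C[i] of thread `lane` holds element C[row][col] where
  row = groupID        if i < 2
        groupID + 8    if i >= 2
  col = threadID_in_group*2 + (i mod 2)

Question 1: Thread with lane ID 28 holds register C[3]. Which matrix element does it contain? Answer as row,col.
15,1

28: g=7,t=0
[3] (7+8,0*2+1) = (15,1)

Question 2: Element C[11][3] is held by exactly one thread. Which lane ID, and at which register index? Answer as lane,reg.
r=11->g=3,rb=1  c=3->t=1,b0=1
L=3*4+1=13  i=1*2+1=3

13,3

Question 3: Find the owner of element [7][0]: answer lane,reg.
r=7⇒gr=7,Rb=0  c=0⇒th=0,odd=0
L=7*4+0=28  i=0*2+0=0

28,0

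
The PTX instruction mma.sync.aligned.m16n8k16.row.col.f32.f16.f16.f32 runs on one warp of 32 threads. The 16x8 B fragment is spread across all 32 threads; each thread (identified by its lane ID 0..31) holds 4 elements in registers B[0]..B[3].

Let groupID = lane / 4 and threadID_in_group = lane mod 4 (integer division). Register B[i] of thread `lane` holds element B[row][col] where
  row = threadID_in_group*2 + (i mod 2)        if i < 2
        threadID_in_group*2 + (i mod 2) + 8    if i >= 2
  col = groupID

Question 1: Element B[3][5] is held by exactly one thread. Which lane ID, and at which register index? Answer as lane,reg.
21,1

c=5->g=5  r=3->rb=0,t=1,b0=1
L=5*4+1=21  i=0*2+1=1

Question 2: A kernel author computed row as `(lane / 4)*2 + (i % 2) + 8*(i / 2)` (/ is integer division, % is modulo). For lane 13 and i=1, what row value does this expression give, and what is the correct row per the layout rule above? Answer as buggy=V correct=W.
`(lane / 4)*2 + (i % 2) + 8*(i / 2)`[13,1]⇒7
lane 13: gr=3 (13/4), th=1 (13%4)
i=1: r=1*2+1+0=3, c=gr=3
row: 7 vs 3

buggy=7 correct=3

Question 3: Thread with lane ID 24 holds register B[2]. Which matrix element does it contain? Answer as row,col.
lane 24: G=6 (24/4), T=0 (24%4)
i=2: r=0*2+0+8=8, c=G=6

8,6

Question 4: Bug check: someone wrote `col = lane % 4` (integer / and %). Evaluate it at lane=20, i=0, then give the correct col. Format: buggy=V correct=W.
buggy=0 correct=5

`lane % 4`[20,0]->0
20: gid=5,tid=0
[0] (0*2+0+0,5) = (0,5)
col: 0 vs 5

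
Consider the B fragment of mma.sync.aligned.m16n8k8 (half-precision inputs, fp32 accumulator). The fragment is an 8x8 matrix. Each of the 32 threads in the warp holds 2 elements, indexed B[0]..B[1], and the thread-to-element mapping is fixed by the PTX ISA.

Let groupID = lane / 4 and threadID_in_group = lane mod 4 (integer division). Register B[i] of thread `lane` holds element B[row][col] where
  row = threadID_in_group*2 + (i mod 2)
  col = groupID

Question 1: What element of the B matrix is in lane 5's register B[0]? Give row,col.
2,1

lane 5: gr=1 (5/4), th=1 (5%4)
i=0: r=1*2+0=2, c=gr=1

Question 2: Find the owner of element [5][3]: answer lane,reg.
c:3=>grp=3  r:5=>tig=2,lo=1
L=3*4+2=14  i=1=1

14,1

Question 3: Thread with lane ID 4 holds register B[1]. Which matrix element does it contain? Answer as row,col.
lane 4: G=1 (4/4), T=0 (4%4)
i=1: r=0*2+1=1, c=G=1

1,1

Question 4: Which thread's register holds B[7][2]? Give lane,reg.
11,1

c:2=>grp=2  r:7=>tig=3,lo=1
L=2*4+3=11  i=1=1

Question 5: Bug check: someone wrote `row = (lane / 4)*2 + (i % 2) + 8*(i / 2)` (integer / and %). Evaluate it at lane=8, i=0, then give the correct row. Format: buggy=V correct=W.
buggy=4 correct=0

`(lane / 4)*2 + (i % 2) + 8*(i / 2)`[8,0]→4
L=8→G=8>>2=2, T=8&3=0
[0]→row 0·2+0=0  col G=2
row: 4 vs 0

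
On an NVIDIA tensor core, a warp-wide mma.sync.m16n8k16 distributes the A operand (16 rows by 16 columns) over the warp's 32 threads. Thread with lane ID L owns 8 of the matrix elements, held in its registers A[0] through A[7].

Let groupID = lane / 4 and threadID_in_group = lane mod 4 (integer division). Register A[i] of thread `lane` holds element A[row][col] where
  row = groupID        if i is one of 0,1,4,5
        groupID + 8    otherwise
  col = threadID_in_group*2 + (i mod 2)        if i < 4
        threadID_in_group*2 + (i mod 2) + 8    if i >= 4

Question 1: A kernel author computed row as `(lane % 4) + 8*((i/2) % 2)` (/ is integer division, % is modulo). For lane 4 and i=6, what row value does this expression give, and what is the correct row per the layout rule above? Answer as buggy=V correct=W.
`(lane % 4) + 8*((i/2) % 2)`[4,6]=>8
4: grp=1,tig=0
[6] (1+8,0*2+0+8) = (9,8)
row: 8 vs 9

buggy=8 correct=9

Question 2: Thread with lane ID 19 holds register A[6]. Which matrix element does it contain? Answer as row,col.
L=19->gid=19>>2=4, tid=19&3=3
[6]->row 4+8=12  col 3·2+0+8=14

12,14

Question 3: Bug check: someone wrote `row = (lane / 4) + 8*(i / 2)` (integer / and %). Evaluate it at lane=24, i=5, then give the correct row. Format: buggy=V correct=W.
buggy=22 correct=6

`(lane / 4) + 8*(i / 2)`[24,5]=>22
lane 24=>24/4=6, 24 mod 4=0
i=5  r:6+0=>6  c:2·0+1+8=>9
row: 22 vs 6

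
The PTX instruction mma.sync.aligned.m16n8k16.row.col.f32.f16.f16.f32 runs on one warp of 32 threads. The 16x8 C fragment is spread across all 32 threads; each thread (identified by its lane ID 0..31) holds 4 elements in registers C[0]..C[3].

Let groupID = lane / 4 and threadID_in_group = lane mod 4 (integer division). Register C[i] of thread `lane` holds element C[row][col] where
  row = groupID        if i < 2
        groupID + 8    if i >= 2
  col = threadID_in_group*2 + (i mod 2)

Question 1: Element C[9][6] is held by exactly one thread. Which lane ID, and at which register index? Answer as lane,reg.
r=9->g=1,rb=1  c=6->t=3,b0=0
L=1*4+3=7  i=1*2+0=2

7,2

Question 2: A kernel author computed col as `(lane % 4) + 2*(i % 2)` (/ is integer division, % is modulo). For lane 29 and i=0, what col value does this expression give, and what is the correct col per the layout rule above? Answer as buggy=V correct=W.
`(lane % 4) + 2*(i % 2)`[29,0]→1
29: G=7,T=1
[0] (7+0,1*2+0) = (7,2)
col: 1 vs 2

buggy=1 correct=2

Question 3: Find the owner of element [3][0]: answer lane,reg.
r=3→G=3,rhi=0  c=0→T=0,p=0
L=3*4+0=12  i=0*2+0=0

12,0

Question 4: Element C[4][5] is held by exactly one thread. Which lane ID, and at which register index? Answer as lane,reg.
18,1

r=4→G=4,rhi=0  c=5→T=2,p=1
L=4*4+2=18  i=0*2+1=1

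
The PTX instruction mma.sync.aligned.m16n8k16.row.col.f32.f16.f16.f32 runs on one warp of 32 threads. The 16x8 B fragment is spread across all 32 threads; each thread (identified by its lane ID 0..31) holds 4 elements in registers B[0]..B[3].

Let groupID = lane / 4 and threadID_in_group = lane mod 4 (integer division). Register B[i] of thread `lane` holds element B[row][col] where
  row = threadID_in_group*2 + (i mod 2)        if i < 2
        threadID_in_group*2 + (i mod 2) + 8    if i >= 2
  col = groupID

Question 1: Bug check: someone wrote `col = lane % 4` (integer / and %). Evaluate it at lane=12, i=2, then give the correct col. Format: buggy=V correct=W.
`lane % 4`[12,2]->0
lane 12->12/4=3, 12 mod 4=0
i=2  r:2·0+0+8->8  c:3
col: 0 vs 3

buggy=0 correct=3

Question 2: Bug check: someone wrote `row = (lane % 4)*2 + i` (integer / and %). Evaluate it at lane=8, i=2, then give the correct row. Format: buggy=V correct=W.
`(lane % 4)*2 + i`[8,2]->2
lane 8: gid=2 (8/4), tid=0 (8%4)
i=2: r=0*2+0+8=8, c=gid=2
row: 2 vs 8

buggy=2 correct=8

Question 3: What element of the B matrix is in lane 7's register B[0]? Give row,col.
7: gr=1,th=3
[0] (3*2+0+0,1) = (6,1)

6,1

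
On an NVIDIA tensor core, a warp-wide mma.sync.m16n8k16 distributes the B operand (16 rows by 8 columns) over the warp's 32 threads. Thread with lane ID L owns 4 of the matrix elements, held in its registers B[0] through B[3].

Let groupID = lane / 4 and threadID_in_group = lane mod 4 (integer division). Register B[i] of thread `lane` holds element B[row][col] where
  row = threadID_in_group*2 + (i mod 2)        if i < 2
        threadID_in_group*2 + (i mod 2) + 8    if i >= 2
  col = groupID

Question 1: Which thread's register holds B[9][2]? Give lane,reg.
8,3

c: 2->gid=2  r: 9->r8=1,tid=0,i&1=1
L=2*4+0=8  i=1*2+1=3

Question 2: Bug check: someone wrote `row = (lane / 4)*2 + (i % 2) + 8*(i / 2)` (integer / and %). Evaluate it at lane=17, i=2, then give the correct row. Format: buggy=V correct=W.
buggy=16 correct=10

`(lane / 4)*2 + (i % 2) + 8*(i / 2)`[17,2]=>16
17: grp=4,tig=1
[2] (1*2+0+8,4) = (10,4)
row: 16 vs 10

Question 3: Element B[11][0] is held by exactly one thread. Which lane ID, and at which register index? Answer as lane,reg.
c: 0->gid=0  r: 11->r8=1,tid=1,i&1=1
L=0*4+1=1  i=1*2+1=3

1,3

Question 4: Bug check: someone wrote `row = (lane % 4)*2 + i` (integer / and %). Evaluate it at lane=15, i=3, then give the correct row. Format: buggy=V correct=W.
buggy=9 correct=15

`(lane % 4)*2 + i`[15,3]⇒9
15: gr=3,th=3
[3] (3*2+1+8,3) = (15,3)
row: 9 vs 15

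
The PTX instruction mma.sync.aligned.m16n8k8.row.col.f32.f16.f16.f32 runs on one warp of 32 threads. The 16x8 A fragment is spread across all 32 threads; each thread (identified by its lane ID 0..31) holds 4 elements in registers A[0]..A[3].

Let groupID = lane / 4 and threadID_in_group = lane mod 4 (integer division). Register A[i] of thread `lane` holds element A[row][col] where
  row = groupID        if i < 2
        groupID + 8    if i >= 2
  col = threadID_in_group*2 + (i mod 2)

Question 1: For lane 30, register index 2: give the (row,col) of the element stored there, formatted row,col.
lane 30: G=7 (30/4), T=2 (30%4)
i=2: r=7+8=15, c=2*2+0=4

15,4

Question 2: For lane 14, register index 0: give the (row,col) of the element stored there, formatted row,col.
14: G=3,T=2
[0] (3+0,2*2+0) = (3,4)

3,4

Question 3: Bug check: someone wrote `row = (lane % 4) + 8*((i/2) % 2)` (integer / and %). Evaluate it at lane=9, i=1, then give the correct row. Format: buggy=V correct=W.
`(lane % 4) + 8*((i/2) % 2)`[9,1]=>1
L=9=>grp=9>>2=2, tig=9&3=1
[1]=>row 2+0=2  col 1·2+1=3
row: 1 vs 2

buggy=1 correct=2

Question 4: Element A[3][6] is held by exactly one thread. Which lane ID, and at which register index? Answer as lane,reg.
r=3→G=3,rhi=0  c=6→T=3,p=0
L=3*4+3=15  i=0*2+0=0

15,0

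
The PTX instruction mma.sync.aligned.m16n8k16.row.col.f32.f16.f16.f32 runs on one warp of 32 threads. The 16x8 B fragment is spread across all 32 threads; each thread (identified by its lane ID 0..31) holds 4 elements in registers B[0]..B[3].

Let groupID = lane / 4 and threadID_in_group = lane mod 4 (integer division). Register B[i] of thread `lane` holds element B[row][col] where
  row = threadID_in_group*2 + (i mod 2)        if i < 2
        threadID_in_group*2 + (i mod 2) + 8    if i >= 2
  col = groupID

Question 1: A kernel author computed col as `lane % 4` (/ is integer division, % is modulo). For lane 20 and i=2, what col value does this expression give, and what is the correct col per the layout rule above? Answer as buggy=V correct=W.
buggy=0 correct=5

`lane % 4`[20,2]->0
L=20->g=20>>2=5, t=20&3=0
[2]->row 0·2+0+8=8  col g=5
col: 0 vs 5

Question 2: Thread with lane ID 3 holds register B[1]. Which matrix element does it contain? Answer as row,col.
7,0

lane 3=>3/4=0, 3 mod 4=3
i=1  r:2·3+1+0=>7  c:0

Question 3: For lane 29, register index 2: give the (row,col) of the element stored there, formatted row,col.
L=29→G=29>>2=7, T=29&3=1
[2]→row 1·2+0+8=10  col G=7

10,7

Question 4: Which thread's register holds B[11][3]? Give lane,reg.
13,3

c: 3->gid=3  r: 11->r8=1,tid=1,i&1=1
L=3*4+1=13  i=1*2+1=3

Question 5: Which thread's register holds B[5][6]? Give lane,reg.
c=6→G=6  r=5→rhi=0,T=2,p=1
L=6*4+2=26  i=0*2+1=1

26,1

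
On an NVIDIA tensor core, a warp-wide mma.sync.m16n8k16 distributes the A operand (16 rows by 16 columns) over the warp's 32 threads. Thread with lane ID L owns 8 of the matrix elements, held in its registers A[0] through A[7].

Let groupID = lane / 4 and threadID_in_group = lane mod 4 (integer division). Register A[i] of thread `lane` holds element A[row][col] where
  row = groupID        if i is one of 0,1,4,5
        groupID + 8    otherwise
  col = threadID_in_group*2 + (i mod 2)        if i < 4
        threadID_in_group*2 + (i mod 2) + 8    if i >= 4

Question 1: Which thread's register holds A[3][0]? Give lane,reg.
r: 3->gid=3,r8=0  c: 0->c8=0,tid=0,i&1=0
L=3*4+0=12  i=0*4+0*2+0=0

12,0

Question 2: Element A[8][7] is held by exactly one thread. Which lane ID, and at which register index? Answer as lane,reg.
3,3

r: 8->gid=0,r8=1  c: 7->c8=0,tid=3,i&1=1
L=0*4+3=3  i=0*4+1*2+1=3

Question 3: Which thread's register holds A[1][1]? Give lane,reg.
4,1

r=1→G=1,rhi=0  c=1→chi=0,T=0,p=1
L=1*4+0=4  i=0*4+0*2+1=1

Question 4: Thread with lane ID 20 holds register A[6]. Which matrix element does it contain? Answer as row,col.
13,8

20: gr=5,th=0
[6] (5+8,0*2+0+8) = (13,8)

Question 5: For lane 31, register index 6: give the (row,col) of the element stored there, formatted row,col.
lane 31->31/4=7, 31 mod 4=3
i=6  r:7+8->15  c:2·3+0+8->14

15,14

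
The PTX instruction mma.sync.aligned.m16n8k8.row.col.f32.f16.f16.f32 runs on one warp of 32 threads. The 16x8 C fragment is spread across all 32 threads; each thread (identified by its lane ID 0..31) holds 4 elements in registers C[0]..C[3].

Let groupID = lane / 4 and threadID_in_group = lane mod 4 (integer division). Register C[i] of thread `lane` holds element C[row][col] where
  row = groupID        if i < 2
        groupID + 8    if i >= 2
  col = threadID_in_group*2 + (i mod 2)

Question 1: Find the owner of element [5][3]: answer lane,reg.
r=5->g=5,rb=0  c=3->t=1,b0=1
L=5*4+1=21  i=0*2+1=1

21,1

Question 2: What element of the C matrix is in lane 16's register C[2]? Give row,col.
12,0

16: gr=4,th=0
[2] (4+8,0*2+0) = (12,0)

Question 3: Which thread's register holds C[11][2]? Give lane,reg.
r:11=>grp=3,rB=1  c:2=>tig=1,lo=0
L=3*4+1=13  i=1*2+0=2

13,2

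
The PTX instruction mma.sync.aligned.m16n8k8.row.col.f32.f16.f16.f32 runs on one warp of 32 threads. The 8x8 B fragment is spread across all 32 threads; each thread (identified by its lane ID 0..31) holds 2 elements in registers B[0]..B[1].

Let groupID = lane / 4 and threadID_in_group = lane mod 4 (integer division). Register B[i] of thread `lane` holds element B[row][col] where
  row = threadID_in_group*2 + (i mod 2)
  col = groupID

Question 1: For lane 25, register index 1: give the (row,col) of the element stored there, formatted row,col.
3,6

lane 25->25/4=6, 25 mod 4=1
i=1  r:2·1+1->3  c:6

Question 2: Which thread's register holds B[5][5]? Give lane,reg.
c: 5->gid=5  r: 5->tid=2,i&1=1
L=5*4+2=22  i=1=1

22,1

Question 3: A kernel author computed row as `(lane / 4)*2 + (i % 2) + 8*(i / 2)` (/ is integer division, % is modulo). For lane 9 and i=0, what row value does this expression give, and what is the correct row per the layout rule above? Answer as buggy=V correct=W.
`(lane / 4)*2 + (i % 2) + 8*(i / 2)`[9,0]->4
lane 9: g=2 (9/4), t=1 (9%4)
i=0: r=1*2+0=2, c=g=2
row: 4 vs 2

buggy=4 correct=2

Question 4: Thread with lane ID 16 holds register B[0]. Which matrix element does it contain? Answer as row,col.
0,4

L=16→G=16>>2=4, T=16&3=0
[0]→row 0·2+0=0  col G=4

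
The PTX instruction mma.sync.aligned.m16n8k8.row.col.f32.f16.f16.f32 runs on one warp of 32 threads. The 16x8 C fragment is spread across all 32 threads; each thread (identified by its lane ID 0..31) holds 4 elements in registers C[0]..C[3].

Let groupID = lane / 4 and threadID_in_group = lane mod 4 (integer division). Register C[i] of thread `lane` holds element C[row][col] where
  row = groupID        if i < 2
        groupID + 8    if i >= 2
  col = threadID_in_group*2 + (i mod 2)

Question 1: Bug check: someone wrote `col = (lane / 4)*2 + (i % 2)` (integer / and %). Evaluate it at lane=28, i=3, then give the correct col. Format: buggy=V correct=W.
`(lane / 4)*2 + (i % 2)`[28,3]->15
lane 28: g=7 (28/4), t=0 (28%4)
i=3: r=7+8=15, c=0*2+1=1
col: 15 vs 1

buggy=15 correct=1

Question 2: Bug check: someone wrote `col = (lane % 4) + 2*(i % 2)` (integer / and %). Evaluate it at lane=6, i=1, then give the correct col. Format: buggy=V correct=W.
`(lane % 4) + 2*(i % 2)`[6,1]->4
L=6->gid=6>>2=1, tid=6&3=2
[1]->row 1+0=1  col 2·2+1=5
col: 4 vs 5

buggy=4 correct=5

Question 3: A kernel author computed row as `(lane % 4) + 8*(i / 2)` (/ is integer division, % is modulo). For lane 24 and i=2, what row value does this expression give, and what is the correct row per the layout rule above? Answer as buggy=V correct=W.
`(lane % 4) + 8*(i / 2)`[24,2]→8
L=24→G=24>>2=6, T=24&3=0
[2]→row 6+8=14  col 0·2+0=0
row: 8 vs 14

buggy=8 correct=14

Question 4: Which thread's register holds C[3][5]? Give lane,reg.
r: 3->gid=3,r8=0  c: 5->tid=2,i&1=1
L=3*4+2=14  i=0*2+1=1

14,1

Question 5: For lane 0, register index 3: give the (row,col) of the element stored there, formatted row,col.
8,1

L=0->g=0>>2=0, t=0&3=0
[3]->row 0+8=8  col 0·2+1=1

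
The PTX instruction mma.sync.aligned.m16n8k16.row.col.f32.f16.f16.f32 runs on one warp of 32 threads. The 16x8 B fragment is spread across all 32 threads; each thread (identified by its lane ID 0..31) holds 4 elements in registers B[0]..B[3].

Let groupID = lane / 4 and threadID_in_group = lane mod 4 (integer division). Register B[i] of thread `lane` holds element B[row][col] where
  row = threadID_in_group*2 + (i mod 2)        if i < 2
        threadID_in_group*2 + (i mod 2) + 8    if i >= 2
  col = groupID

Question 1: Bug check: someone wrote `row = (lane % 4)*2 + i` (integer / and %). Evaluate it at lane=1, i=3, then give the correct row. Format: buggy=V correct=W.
buggy=5 correct=11

`(lane % 4)*2 + i`[1,3]→5
lane 1→1/4=0, 1 mod 4=1
i=3  r:2·1+1+8→11  c:0
row: 5 vs 11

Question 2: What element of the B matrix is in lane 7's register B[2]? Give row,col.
lane 7: g=1 (7/4), t=3 (7%4)
i=2: r=3*2+0+8=14, c=g=1

14,1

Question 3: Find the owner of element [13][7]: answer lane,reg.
c=7→G=7  r=13→rhi=1,T=2,p=1
L=7*4+2=30  i=1*2+1=3

30,3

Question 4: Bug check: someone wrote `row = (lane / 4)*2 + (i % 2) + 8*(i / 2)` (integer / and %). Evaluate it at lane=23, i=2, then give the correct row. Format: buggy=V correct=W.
`(lane / 4)*2 + (i % 2) + 8*(i / 2)`[23,2]=>18
L=23=>grp=23>>2=5, tig=23&3=3
[2]=>row 3·2+0+8=14  col grp=5
row: 18 vs 14

buggy=18 correct=14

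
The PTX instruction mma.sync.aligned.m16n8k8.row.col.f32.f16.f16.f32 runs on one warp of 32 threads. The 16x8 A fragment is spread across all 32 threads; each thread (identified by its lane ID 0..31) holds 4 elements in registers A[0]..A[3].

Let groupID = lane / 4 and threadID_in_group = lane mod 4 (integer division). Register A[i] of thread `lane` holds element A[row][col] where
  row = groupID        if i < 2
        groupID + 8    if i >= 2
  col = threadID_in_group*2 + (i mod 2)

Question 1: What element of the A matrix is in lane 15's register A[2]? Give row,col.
11,6

lane 15->15/4=3, 15 mod 4=3
i=2  r:3+8->11  c:2·3+0->6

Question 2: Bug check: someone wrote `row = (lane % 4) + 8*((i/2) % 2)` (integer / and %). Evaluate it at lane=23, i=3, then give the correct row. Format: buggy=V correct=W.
`(lane % 4) + 8*((i/2) % 2)`[23,3]->11
lane 23: g=5 (23/4), t=3 (23%4)
i=3: r=5+8=13, c=3*2+1=7
row: 11 vs 13

buggy=11 correct=13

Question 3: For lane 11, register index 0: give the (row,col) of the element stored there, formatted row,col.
11: gid=2,tid=3
[0] (2+0,3*2+0) = (2,6)

2,6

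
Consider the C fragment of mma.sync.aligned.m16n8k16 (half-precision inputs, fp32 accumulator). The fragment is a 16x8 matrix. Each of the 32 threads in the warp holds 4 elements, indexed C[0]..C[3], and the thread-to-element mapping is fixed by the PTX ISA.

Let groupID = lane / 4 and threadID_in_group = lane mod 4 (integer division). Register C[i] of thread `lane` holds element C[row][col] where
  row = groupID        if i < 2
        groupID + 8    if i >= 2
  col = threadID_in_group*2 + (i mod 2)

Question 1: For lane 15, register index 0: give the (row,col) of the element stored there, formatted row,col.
3,6

lane 15→15/4=3, 15 mod 4=3
i=0  r:3+0→3  c:2·3+0→6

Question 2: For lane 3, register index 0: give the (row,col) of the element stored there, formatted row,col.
0,6

lane 3: gr=0 (3/4), th=3 (3%4)
i=0: r=0+0=0, c=3*2+0=6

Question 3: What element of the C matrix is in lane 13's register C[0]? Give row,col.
3,2

lane 13: gr=3 (13/4), th=1 (13%4)
i=0: r=3+0=3, c=1*2+0=2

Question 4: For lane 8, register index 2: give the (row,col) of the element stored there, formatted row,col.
lane 8: gr=2 (8/4), th=0 (8%4)
i=2: r=2+8=10, c=0*2+0=0

10,0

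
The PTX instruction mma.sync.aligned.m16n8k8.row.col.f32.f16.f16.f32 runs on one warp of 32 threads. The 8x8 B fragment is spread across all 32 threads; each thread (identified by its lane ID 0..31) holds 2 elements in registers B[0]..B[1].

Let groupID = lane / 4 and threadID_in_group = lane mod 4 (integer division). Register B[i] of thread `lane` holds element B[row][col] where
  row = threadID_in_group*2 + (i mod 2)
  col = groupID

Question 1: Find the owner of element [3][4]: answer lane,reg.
c:4=>grp=4  r:3=>tig=1,lo=1
L=4*4+1=17  i=1=1

17,1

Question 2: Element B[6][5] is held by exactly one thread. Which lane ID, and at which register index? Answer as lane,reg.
c:5=>grp=5  r:6=>tig=3,lo=0
L=5*4+3=23  i=0=0

23,0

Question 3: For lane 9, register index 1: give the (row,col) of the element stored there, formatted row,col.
3,2

lane 9: gr=2 (9/4), th=1 (9%4)
i=1: r=1*2+1=3, c=gr=2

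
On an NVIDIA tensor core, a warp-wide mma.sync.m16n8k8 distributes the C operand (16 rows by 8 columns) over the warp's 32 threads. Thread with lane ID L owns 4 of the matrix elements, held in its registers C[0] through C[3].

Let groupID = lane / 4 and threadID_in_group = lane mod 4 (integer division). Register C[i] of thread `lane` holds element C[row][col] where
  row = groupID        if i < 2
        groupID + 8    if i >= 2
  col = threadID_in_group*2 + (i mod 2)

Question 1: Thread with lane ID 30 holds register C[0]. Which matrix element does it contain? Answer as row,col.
30: g=7,t=2
[0] (7+0,2*2+0) = (7,4)

7,4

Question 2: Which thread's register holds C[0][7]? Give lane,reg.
r=0→G=0,rhi=0  c=7→T=3,p=1
L=0*4+3=3  i=0*2+1=1

3,1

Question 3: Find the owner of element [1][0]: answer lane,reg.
r: 1->gid=1,r8=0  c: 0->tid=0,i&1=0
L=1*4+0=4  i=0*2+0=0

4,0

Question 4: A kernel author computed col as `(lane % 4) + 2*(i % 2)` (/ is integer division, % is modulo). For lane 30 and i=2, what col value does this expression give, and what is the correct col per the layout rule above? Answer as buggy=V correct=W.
buggy=2 correct=4

`(lane % 4) + 2*(i % 2)`[30,2]->2
30: gid=7,tid=2
[2] (7+8,2*2+0) = (15,4)
col: 2 vs 4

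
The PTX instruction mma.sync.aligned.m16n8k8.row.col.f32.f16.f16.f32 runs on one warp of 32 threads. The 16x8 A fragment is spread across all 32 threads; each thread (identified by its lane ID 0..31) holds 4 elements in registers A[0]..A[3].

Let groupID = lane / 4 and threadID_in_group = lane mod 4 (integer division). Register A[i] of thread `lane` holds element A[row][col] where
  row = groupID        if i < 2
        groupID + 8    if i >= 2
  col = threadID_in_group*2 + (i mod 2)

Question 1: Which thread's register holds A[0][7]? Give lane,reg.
3,1

r=0→G=0,rhi=0  c=7→T=3,p=1
L=0*4+3=3  i=0*2+1=1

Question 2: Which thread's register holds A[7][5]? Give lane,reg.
r=7->g=7,rb=0  c=5->t=2,b0=1
L=7*4+2=30  i=0*2+1=1

30,1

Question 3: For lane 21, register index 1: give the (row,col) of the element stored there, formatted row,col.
21: gr=5,th=1
[1] (5+0,1*2+1) = (5,3)

5,3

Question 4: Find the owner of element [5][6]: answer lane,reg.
r=5→G=5,rhi=0  c=6→T=3,p=0
L=5*4+3=23  i=0*2+0=0

23,0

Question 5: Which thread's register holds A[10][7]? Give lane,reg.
r=10→G=2,rhi=1  c=7→T=3,p=1
L=2*4+3=11  i=1*2+1=3

11,3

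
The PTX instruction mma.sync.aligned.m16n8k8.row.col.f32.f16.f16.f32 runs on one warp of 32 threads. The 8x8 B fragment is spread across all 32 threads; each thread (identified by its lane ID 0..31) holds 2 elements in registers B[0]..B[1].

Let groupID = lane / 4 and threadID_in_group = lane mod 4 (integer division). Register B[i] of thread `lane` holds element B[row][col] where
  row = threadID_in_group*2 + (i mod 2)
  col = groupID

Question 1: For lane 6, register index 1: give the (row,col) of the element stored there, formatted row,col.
5,1

lane 6: gr=1 (6/4), th=2 (6%4)
i=1: r=2*2+1=5, c=gr=1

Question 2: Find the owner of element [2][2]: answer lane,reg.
9,0

c:2=>grp=2  r:2=>tig=1,lo=0
L=2*4+1=9  i=0=0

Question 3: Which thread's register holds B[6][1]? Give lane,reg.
c: 1->gid=1  r: 6->tid=3,i&1=0
L=1*4+3=7  i=0=0

7,0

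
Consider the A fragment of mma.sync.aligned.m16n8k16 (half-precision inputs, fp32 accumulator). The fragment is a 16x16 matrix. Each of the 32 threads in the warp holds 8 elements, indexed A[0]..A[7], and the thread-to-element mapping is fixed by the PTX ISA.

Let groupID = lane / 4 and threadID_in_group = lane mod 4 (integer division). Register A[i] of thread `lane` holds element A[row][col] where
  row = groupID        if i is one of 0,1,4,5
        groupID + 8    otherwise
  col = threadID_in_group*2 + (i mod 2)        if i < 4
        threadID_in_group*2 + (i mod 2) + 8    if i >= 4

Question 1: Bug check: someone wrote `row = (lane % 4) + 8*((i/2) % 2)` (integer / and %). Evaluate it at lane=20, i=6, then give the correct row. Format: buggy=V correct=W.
`(lane % 4) + 8*((i/2) % 2)`[20,6]⇒8
lane 20: gr=5 (20/4), th=0 (20%4)
i=6: r=5+8=13, c=0*2+0+8=8
row: 8 vs 13

buggy=8 correct=13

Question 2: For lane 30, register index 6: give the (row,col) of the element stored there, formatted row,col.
15,12

lane 30->30/4=7, 30 mod 4=2
i=6  r:7+8->15  c:2·2+0+8->12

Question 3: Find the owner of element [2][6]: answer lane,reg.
11,0

r=2->g=2,rb=0  c=6->cb=0,t=3,b0=0
L=2*4+3=11  i=0*4+0*2+0=0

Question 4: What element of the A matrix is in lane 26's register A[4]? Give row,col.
6,12

lane 26: gr=6 (26/4), th=2 (26%4)
i=4: r=6+0=6, c=2*2+0+8=12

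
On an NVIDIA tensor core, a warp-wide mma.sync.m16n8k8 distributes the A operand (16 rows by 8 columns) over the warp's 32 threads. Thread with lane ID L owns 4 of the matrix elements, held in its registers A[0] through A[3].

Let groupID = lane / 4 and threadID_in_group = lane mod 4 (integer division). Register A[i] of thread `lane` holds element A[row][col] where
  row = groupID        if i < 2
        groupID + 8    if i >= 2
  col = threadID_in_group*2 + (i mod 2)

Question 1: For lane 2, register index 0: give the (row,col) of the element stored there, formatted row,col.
2: gid=0,tid=2
[0] (0+0,2*2+0) = (0,4)

0,4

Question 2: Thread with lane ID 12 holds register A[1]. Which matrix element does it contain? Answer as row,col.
lane 12: gr=3 (12/4), th=0 (12%4)
i=1: r=3+0=3, c=0*2+1=1

3,1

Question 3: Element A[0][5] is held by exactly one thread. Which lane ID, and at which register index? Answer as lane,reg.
2,1

r: 0->gid=0,r8=0  c: 5->tid=2,i&1=1
L=0*4+2=2  i=0*2+1=1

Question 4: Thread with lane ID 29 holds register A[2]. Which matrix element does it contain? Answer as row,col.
lane 29⇒29/4=7, 29 mod 4=1
i=2  r:7+8⇒15  c:2·1+0⇒2

15,2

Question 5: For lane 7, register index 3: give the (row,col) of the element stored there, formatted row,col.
9,7

lane 7→7/4=1, 7 mod 4=3
i=3  r:1+8→9  c:2·3+1→7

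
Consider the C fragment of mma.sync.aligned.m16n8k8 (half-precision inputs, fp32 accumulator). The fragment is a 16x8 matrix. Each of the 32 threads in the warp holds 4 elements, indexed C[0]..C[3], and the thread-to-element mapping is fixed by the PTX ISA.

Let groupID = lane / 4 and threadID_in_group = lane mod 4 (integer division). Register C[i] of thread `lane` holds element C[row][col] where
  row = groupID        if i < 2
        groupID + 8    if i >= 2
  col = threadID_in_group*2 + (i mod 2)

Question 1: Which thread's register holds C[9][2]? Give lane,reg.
5,2

r:9=>grp=1,rB=1  c:2=>tig=1,lo=0
L=1*4+1=5  i=1*2+0=2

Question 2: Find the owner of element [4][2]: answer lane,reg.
17,0

r=4->g=4,rb=0  c=2->t=1,b0=0
L=4*4+1=17  i=0*2+0=0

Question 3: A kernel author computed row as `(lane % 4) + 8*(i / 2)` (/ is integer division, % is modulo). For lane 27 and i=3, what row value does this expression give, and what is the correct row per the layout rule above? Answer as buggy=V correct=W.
buggy=11 correct=14

`(lane % 4) + 8*(i / 2)`[27,3]⇒11
lane 27⇒27/4=6, 27 mod 4=3
i=3  r:6+8⇒14  c:2·3+1⇒7
row: 11 vs 14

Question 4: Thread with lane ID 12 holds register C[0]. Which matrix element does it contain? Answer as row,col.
lane 12->12/4=3, 12 mod 4=0
i=0  r:3+0->3  c:2·0+0->0

3,0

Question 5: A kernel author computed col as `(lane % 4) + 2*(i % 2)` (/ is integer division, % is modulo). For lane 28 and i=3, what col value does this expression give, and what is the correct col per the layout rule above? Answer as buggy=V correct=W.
`(lane % 4) + 2*(i % 2)`[28,3]=>2
L=28=>grp=28>>2=7, tig=28&3=0
[3]=>row 7+8=15  col 0·2+1=1
col: 2 vs 1

buggy=2 correct=1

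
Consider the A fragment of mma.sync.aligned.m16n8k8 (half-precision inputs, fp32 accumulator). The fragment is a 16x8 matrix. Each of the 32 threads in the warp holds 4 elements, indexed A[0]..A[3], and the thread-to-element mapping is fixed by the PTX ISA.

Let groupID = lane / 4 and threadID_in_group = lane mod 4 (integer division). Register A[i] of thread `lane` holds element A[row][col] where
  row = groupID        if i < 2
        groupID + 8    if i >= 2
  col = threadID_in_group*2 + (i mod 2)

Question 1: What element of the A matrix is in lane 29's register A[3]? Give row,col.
15,3

L=29⇒gr=29>>2=7, th=29&3=1
[3]⇒row 7+8=15  col 1·2+1=3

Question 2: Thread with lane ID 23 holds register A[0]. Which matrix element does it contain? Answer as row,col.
5,6

lane 23⇒23/4=5, 23 mod 4=3
i=0  r:5+0⇒5  c:2·3+0⇒6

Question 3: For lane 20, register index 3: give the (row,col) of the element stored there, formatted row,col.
L=20→G=20>>2=5, T=20&3=0
[3]→row 5+8=13  col 0·2+1=1

13,1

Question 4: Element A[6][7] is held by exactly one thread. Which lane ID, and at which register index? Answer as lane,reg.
27,1

r:6=>grp=6,rB=0  c:7=>tig=3,lo=1
L=6*4+3=27  i=0*2+1=1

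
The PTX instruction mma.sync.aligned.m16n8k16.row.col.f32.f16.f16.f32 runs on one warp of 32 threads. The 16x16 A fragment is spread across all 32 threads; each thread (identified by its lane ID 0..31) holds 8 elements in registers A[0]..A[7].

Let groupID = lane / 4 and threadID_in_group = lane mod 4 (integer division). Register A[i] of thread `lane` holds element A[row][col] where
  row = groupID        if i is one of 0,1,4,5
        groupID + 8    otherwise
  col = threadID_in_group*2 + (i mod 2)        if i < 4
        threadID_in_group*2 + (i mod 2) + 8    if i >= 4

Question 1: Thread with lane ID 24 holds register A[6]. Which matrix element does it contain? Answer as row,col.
24: gr=6,th=0
[6] (6+8,0*2+0+8) = (14,8)

14,8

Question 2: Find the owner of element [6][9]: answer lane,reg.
24,5

r=6⇒gr=6,Rb=0  c=9⇒Cb=1,th=0,odd=1
L=6*4+0=24  i=1*4+0*2+1=5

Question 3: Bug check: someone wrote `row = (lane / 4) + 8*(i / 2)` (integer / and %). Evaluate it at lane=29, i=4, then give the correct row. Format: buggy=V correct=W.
buggy=23 correct=7

`(lane / 4) + 8*(i / 2)`[29,4]->23
lane 29->29/4=7, 29 mod 4=1
i=4  r:7+0->7  c:2·1+0+8->10
row: 23 vs 7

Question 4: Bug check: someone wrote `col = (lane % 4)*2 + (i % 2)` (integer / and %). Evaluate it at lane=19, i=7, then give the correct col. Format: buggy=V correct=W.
`(lane % 4)*2 + (i % 2)`[19,7]→7
19: G=4,T=3
[7] (4+8,3*2+1+8) = (12,15)
col: 7 vs 15

buggy=7 correct=15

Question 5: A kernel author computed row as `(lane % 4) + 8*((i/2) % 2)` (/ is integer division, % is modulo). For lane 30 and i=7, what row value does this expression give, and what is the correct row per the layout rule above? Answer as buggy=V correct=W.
`(lane % 4) + 8*((i/2) % 2)`[30,7]⇒10
lane 30: gr=7 (30/4), th=2 (30%4)
i=7: r=7+8=15, c=2*2+1+8=13
row: 10 vs 15

buggy=10 correct=15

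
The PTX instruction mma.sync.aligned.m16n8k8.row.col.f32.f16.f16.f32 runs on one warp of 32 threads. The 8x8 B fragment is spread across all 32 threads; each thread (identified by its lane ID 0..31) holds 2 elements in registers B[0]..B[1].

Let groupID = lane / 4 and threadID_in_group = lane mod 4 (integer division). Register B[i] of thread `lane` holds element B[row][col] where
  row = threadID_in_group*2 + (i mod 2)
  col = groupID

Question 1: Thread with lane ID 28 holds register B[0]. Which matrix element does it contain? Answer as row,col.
lane 28⇒28/4=7, 28 mod 4=0
i=0  r:2·0+0⇒0  c:7

0,7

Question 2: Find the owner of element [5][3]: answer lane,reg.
c:3=>grp=3  r:5=>tig=2,lo=1
L=3*4+2=14  i=1=1

14,1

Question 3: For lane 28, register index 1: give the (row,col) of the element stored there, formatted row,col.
28: G=7,T=0
[1] (0*2+1,7) = (1,7)

1,7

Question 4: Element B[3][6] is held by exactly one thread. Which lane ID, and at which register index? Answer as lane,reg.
c:6=>grp=6  r:3=>tig=1,lo=1
L=6*4+1=25  i=1=1

25,1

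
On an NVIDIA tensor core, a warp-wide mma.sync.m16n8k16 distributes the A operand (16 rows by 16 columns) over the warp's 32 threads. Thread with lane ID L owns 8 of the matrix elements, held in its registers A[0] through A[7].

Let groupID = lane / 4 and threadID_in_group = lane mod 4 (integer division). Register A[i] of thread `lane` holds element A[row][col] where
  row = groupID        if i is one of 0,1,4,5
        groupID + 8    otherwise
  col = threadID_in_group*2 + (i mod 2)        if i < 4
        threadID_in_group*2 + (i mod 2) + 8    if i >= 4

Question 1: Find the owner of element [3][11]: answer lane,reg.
r=3⇒gr=3,Rb=0  c=11⇒Cb=1,th=1,odd=1
L=3*4+1=13  i=1*4+0*2+1=5

13,5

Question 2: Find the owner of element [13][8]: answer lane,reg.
20,6

r=13->g=5,rb=1  c=8->cb=1,t=0,b0=0
L=5*4+0=20  i=1*4+1*2+0=6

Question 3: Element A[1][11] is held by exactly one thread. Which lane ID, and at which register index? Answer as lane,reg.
r:1=>grp=1,rB=0  c:11=>cB=1,tig=1,lo=1
L=1*4+1=5  i=1*4+0*2+1=5

5,5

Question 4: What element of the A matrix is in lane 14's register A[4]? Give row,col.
3,12

14: gid=3,tid=2
[4] (3+0,2*2+0+8) = (3,12)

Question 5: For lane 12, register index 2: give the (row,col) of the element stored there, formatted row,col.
12: grp=3,tig=0
[2] (3+8,0*2+0+0) = (11,0)

11,0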